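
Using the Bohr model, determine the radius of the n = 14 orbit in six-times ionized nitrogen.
1.4817 nm (or 14.8170 Å)

The Bohr radius formula is:
r_n = n² a₀ / Z

where a₀ = 0.0529177 nm is the Bohr radius.

For N⁶⁺ (Z = 7) at n = 14:
r_14 = 14² × 0.0529177 nm / 7
r_14 = 196 × 0.0529177 nm / 7
r_14 = 10.37187 nm / 7
r_14 = 1.4817 nm

The electron orbits at approximately 1.4817 nm from the nucleus.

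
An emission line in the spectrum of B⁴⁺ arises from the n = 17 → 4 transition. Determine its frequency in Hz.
4.856e+15 Hz

First, find the transition energy:
E_17 = -13.6057 × 5² / 17² = -1.1769637 eV
E_4 = -13.6057 × 5² / 4² = -21.2589063 eV
|ΔE| = |E_4 - E_17| = 20.0819426 eV

Convert to Joules: E = 20.0819426 eV × (1.602177 × 10⁻¹⁹ J/eV) = 3.21748e-18 J

Using E = hf:
f = E/h = 3.21748e-18 J / (6.62607 × 10⁻³⁴ J·s)
f = 4.856e+15 Hz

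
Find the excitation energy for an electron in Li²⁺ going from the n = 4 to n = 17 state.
7.229 eV

The energy levels of a hydrogen-like atom are E_n = -13.6057 Z² eV / n².

Energy at n = 4: E_4 = -13.6057 × 3² / 4² = -7.653206 eV
Energy at n = 17: E_17 = -13.6057 × 3² / 17² = -0.423707 eV

The excitation energy is the difference:
ΔE = E_17 - E_4
ΔE = -0.423707 - (-7.653206)
ΔE = 7.229 eV

Since this is positive, energy must be absorbed (photon absorption).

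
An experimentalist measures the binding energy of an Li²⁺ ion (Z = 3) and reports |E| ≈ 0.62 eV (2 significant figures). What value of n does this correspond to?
n = 14

The exact energy levels follow E_n = -13.6057 Z² / n² eV with Z = 3.

The measured value (-0.62 eV) is reported to only 2 significant figures, so we must test candidate n values and see which one matches to that precision.

Candidate energies:
  n = 12:  E = -13.6057 × 3² / 12² = -0.85036 eV
  n = 13:  E = -13.6057 × 3² / 13² = -0.72456 eV
  n = 14:  E = -13.6057 × 3² / 14² = -0.62475 eV  ← matches
  n = 15:  E = -13.6057 × 3² / 15² = -0.54423 eV
  n = 16:  E = -13.6057 × 3² / 16² = -0.47833 eV

Checking against the measurement of -0.62 eV (2 sig figs), only n = 14 agrees:
E_14 = -0.62475 eV, which rounds to -0.62 eV ✓

Therefore n = 14.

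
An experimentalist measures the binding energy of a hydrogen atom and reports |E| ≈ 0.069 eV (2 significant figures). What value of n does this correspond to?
n = 14

The exact energy levels follow E_n = -13.6057 eV / n².

The measured value (-0.069 eV) is reported to only 2 significant figures, so we must test candidate n values and see which one matches to that precision.

Candidate energies:
  n = 12:  E = -13.6057/12² = -0.09448 eV
  n = 13:  E = -13.6057/13² = -0.08051 eV
  n = 14:  E = -13.6057/14² = -0.06942 eV  ← matches
  n = 15:  E = -13.6057/15² = -0.06047 eV
  n = 16:  E = -13.6057/16² = -0.05315 eV

Checking against the measurement of -0.069 eV (2 sig figs), only n = 14 agrees:
E_14 = -0.06942 eV, which rounds to -0.069 eV ✓

Therefore n = 14.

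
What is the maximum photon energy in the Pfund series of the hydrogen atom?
0.54 eV

The series limit corresponds to the transition from n = ∞ to n = 5.
This is the highest energy (shortest wavelength) transition in the Pfund series.

E_∞ = 0 eV
E_5 = -13.6057 / 5² = -0.54 eV

Energy at series limit:
ΔE = E_∞ - E_5 = 0 - (-0.54) = 0.54 eV

This energy equals the ionization energy from the n = 5 state of hydrogen.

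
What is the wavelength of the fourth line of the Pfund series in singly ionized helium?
823.80 nm

The lines of a series are numbered from the longest wavelength (smallest ΔE) outward; the fourth line is the transition from n = n_f + 4 to n_f.
The Pfund series has all transitions ending at n_f = 5.

For He⁺ (Z = 2), the fourth line (δ-line) is the jump from n = 9 to n = 5:
E_9 = -13.6057 × 2² / 9² = -0.671886 eV
E_5 = -13.6057 × 2² / 5² = -2.176912 eV
ΔE = E_9 - E_5 = 1.505026 eV

λ = hc/E = 1239.84 eV·nm / 1.505026 eV
λ = 823.80 nm

This is the δ-line of the Pfund series in He⁺.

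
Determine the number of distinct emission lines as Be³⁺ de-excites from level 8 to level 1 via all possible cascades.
28

The electron can occupy levels n = 1, 2, ..., 8 during de-excitation — that is m = 8 - 1 + 1 = 8 distinct levels.

The number of distinct spectral lines equals the number of ways to choose 2 of these m levels (each pair gives one possible emission transition):

Number of lines = m(m-1)/2 = 8×7/2 = 28

These correspond to all possible transitions between the 8 levels:
8 → 7, 8 → 6, 8 → 5, 8 → 4, 8 → 3, 8 → 2, 8 → 1, 7 → 6...

Each transition produces a photon with a unique energy (and thus wavelength). This count does not depend on Z.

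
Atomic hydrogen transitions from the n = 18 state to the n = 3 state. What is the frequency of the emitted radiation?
3.5538e+14 Hz

First, find the transition energy:
E_18 = -13.6057 / 18² = -0.0419929 eV
E_3 = -13.6057 / 3² = -1.5117444 eV
|ΔE| = |E_3 - E_18| = 1.4697515 eV

Convert to Joules: E = 1.4697515 eV × (1.602177 × 10⁻¹⁹ J/eV) = 2.354802e-19 J

Using E = hf:
f = E/h = 2.354802e-19 J / (6.62607 × 10⁻³⁴ J·s)
f = 3.5538e+14 Hz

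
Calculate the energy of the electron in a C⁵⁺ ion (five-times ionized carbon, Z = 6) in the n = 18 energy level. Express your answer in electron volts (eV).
-1.51 eV

The energy levels of a hydrogen-like atom are given by:
E_n = -13.6057 Z² / n² eV  (with Z = 6 for C⁵⁺)

For n = 18:
E_18 = -13.6057 × 6² / 18²
E_18 = -13.6057 × 36 / 324
E_18 = -1.51 eV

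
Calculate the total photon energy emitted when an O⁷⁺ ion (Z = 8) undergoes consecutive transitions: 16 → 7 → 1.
867.363375 eV

The energy levels of O⁷⁺ are E_n = -13.6057 × 8² / n² eV.

First transition (16 → 7):
ΔE₁ = |E_7 - E_16|
ΔE₁ = |-17.770710204082 - (-3.401425000000)| = 14.369285204 eV

Second transition (7 → 1):
ΔE₂ = |E_1 - E_7|
ΔE₂ = |-870.764800000000 - (-17.770710204082)| = 852.994089796 eV

Total energy released:
E_total = ΔE₁ + ΔE₂ = 14.369285204 + 852.994089796 = 867.363375 eV

Note: This equals the direct transition 16 → 1: 867.363375 eV ✓
Energy is conserved regardless of the path taken.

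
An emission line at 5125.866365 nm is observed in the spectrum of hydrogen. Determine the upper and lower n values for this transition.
n = 10 → n = 6

First, find the photon energy from the wavelength (hc = 1239.84 eV·nm):
E = hc/λ = 1239.84 eV·nm / 5125.866365 nm = 0.24187911 eV

The energy levels of hydrogen satisfy E_n = -13.6057 / n² eV, so an emission n_i → n_f releases
ΔE = 13.6057 × (1/n_f² − 1/n_i²) eV.

Setting ΔE equal to the photon energy:
1/n_f² − 1/n_i² = 0.24187911 / 13.6057 = 0.017777778

Since 1/n_i² must be positive, we need 1/n_f² > 0.017777778, i.e. n_f ≤ 7. For each allowed n_f, solve n_i = (1/n_f² − 0.017777778)^(−1/2) and check whether it is a whole number:
  n_f = 1: 1/n_i² = 1.000000000 − 0.017777778 = 0.982222222 → n_i = 1.009  (not an integer) ✗
  n_f = 2: 1/n_i² = 0.250000000 − 0.017777778 = 0.232222222 → n_i = 2.075  (not an integer) ✗
  n_f = 3: 1/n_i² = 0.111111111 − 0.017777778 = 0.093333333 → n_i = 3.273  (not an integer) ✗
  n_f = 4: 1/n_i² = 0.062500000 − 0.017777778 = 0.044722222 → n_i = 4.729  (not an integer) ✗
  n_f = 5: 1/n_i² = 0.040000000 − 0.017777778 = 0.022222222 → n_i = 6.708  (not an integer) ✗
  n_f = 6: 1/n_i² = 0.027777778 − 0.017777778 = 0.010000000 → n_i = 10.000  → integer, n_i = 10 ✓
  n_f = 7: 1/n_i² = 0.020408163 − 0.017777778 = 0.002630385 → n_i = 19.498  (not an integer) ✗

Only n_f = 6 gives an integer upper level, n_i = 10.

The transition is from n = 10 to n = 6 (emission).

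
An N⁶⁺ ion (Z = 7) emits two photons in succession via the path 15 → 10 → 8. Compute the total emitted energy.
7.454 eV

The energy levels of N⁶⁺ are E_n = -13.6057 × 7² / n² eV.

First transition (15 → 10):
ΔE₁ = |E_10 - E_15|
ΔE₁ = |-6.666793000 - (-2.963019111)| = 3.703774 eV

Second transition (10 → 8):
ΔE₂ = |E_8 - E_10|
ΔE₂ = |-10.416864063 - (-6.666793000)| = 3.750071 eV

Total energy released:
E_total = ΔE₁ + ΔE₂ = 3.703774 + 3.750071 = 7.454 eV

Note: This equals the direct transition 15 → 8: 7.454 eV ✓
Energy is conserved regardless of the path taken.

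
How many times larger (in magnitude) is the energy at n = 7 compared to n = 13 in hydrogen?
3.45

Using E_n = -13.6057 Z² / n² eV with Z = 1:

E_7 = -13.6057 / 7² = -13.6057 / 49 = -0.27766735 eV
E_13 = -13.6057 / 13² = -13.6057 / 169 = -0.08050710 eV

The ratio is:
E_7/E_13 = (-0.27766735) / (-0.08050710)
E_7/E_13 = (-13.6057/49) / (-13.6057/169)
E_7/E_13 = 169/49
E_7/E_13 = 3.45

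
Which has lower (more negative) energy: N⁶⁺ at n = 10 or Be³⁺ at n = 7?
N⁶⁺ at n = 10 (E = -6.666793 eV)

Using E_n = -13.6057 Z² / n² eV:

N⁶⁺ (Z = 7) at n = 10:
E = -13.6057 × 7² / 10² = -13.6057 × 49 / 100 = -6.666793000 eV

Be³⁺ (Z = 4) at n = 7:
E = -13.6057 × 4² / 7² = -13.6057 × 16 / 49 = -4.442677551 eV

Since -6.666793000 eV < -4.442677551 eV,
N⁶⁺ at n = 10 is more tightly bound (requires more energy to ionize).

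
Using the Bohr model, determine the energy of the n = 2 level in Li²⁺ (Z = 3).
-30.61 eV

For hydrogen-like ions, the energy levels scale with Z²:
E_n = -13.6057 Z² / n² eV

For Li²⁺ (Z = 3) at n = 2:
E_2 = -13.6057 × 3² / 2²
E_2 = -13.6057 × 9 / 4
E_2 = -122.4513 / 4
E_2 = -30.61 eV

The energy is 9 times more negative than hydrogen at the same n due to the stronger nuclear charge.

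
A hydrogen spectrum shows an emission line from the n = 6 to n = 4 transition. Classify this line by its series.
Brackett series

The spectral series in hydrogen are named based on the final (lower) energy level:
- Lyman series: n_final = 1 (ultraviolet)
- Balmer series: n_final = 2 (visible/near-UV)
- Paschen series: n_final = 3 (infrared)
- Brackett series: n_final = 4 (infrared)
- Pfund series: n_final = 5 (far infrared)

Since this transition ends at n = 4, it belongs to the Brackett series.

For reference, this 6 → 4 line has photon energy
ΔE = 13.6057 eV × (1/4² - 1/6²) = 0.4724201389 eV,
corresponding to wavelength λ = hc/ΔE = 1239.84 eV·nm / 0.4724201389 eV = 2624.4436 nm in the infrared region.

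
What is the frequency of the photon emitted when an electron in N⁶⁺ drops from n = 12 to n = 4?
8.96e+15 Hz

First, find the transition energy:
E_12 = -13.6057 × 7² / 12² = -4.6297174 eV
E_4 = -13.6057 × 7² / 4² = -41.6674563 eV
|ΔE| = |E_4 - E_12| = 37.0377389 eV

Convert to Joules: E = 37.0377389 eV × (1.602177 × 10⁻¹⁹ J/eV) = 5.9341e-18 J

Using E = hf:
f = E/h = 5.9341e-18 J / (6.62607 × 10⁻³⁴ J·s)
f = 8.96e+15 Hz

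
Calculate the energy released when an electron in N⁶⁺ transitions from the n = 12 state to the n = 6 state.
13.88915 eV

The energy levels are E_n = -13.6057 Z² eV / n².

Energy at n = 12: E_12 = -13.6057 × 7² / 12² = -4.62971736 eV
Energy at n = 6: E_6 = -13.6057 × 7² / 6² = -18.51886944 eV

For emission (electron falling to lower state), the photon energy is:
E_photon = E_12 - E_6 = |-4.62971736 - (-18.51886944)|
E_photon = 13.88915 eV

This energy is carried away by the emitted photon.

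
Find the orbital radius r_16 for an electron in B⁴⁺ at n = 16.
2.70939 nm (or 27.09387 Å)

The Bohr radius formula is:
r_n = n² a₀ / Z

where a₀ = 0.05291772 nm is the Bohr radius.

For B⁴⁺ (Z = 5) at n = 16:
r_16 = 16² × 0.05291772 nm / 5
r_16 = 256 × 0.05291772 nm / 5
r_16 = 13.546936 nm / 5
r_16 = 2.70939 nm

The electron orbits at approximately 2.70939 nm from the nucleus.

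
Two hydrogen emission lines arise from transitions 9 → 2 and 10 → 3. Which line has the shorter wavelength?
9 → 2

Calculate the energy for each transition:

Transition 9 → 2:
ΔE₁ = |E_2 - E_9| = |-13.6057/2² - (-13.6057/9²)|
ΔE₁ = |-3.40142500000 - (-0.16797160494)| = 3.23345340 eV

Transition 10 → 3:
ΔE₂ = |E_3 - E_10| = |-13.6057/3² - (-13.6057/10²)|
ΔE₂ = |-1.51174444444 - (-0.13605700000)| = 1.37568744 eV

Since 3.23345340 eV > 1.37568744 eV, the transition 9 → 2 emits the more energetic photon.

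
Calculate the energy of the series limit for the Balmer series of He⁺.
13.6057 eV

The series limit corresponds to the transition from n = ∞ to n = 2.
This is the highest energy (shortest wavelength) transition in the Balmer series.

E_∞ = 0 eV
E_2 = -13.6057 × 2² / 2² = -13.6057 eV

Energy at series limit:
ΔE = E_∞ - E_2 = 0 - (-13.6057) = 13.6057 eV

This energy equals the ionization energy from the n = 2 state of He⁺.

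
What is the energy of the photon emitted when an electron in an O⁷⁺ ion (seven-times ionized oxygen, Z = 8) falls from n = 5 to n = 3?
61.92 eV

The energy levels are E_n = -13.6057 Z² eV / n².

Energy at n = 5: E_5 = -13.6057 × 8² / 5² = -34.83059 eV
Energy at n = 3: E_3 = -13.6057 × 8² / 3² = -96.75164 eV

For emission (electron falling to lower state), the photon energy is:
E_photon = E_5 - E_3 = |-34.83059 - (-96.75164)|
E_photon = 61.92 eV

This energy is carried away by the emitted photon.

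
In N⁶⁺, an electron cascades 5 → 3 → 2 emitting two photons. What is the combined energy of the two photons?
140.0027 eV

The energy levels of N⁶⁺ are E_n = -13.6057 × 7² / n² eV.

First transition (5 → 3):
ΔE₁ = |E_3 - E_5|
ΔE₁ = |-74.0754777778 - (-26.6671720000)| = 47.4083058 eV

Second transition (3 → 2):
ΔE₂ = |E_2 - E_3|
ΔE₂ = |-166.6698250000 - (-74.0754777778)| = 92.5943472 eV

Total energy released:
E_total = ΔE₁ + ΔE₂ = 47.4083058 + 92.5943472 = 140.0027 eV

Note: This equals the direct transition 5 → 2: 140.0027 eV ✓
Energy is conserved regardless of the path taken.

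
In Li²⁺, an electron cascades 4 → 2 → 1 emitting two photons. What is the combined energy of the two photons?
114.798094 eV

The energy levels of Li²⁺ are E_n = -13.6057 × 3² / n² eV.

First transition (4 → 2):
ΔE₁ = |E_2 - E_4|
ΔE₁ = |-30.612825000000 - (-7.653206250000)| = 22.959618750 eV

Second transition (2 → 1):
ΔE₂ = |E_1 - E_2|
ΔE₂ = |-122.451300000000 - (-30.612825000000)| = 91.838475000 eV

Total energy released:
E_total = ΔE₁ + ΔE₂ = 22.959618750 + 91.838475000 = 114.798094 eV

Note: This equals the direct transition 4 → 1: 114.798094 eV ✓
Energy is conserved regardless of the path taken.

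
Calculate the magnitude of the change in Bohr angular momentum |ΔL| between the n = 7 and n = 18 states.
1.1600e-33 J·s (or 11ℏ)

In the Bohr model, L_n = nℏ where ℏ = 1.054572e-34 J·s.

L_18 = 18ℏ = 1.898230e-33 J·s
L_7 = 7ℏ = 7.382004e-34 J·s

ΔL = L_18 - L_7 = (18 - 7)ℏ = 11ℏ
ΔL = 11 × 1.054572e-34 J·s = 1.1600e-33 J·s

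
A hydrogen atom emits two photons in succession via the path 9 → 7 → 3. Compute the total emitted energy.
1.343773 eV

The energy levels of hydrogen are E_n = -13.6057 / n² eV.

First transition (9 → 7):
ΔE₁ = |E_7 - E_9|
ΔE₁ = |-0.277667346939 - (-0.167971604938)| = 0.109695742 eV

Second transition (7 → 3):
ΔE₂ = |E_3 - E_7|
ΔE₂ = |-1.511744444444 - (-0.277667346939)| = 1.234077098 eV

Total energy released:
E_total = ΔE₁ + ΔE₂ = 0.109695742 + 1.234077098 = 1.343773 eV

Note: This equals the direct transition 9 → 3: 1.343773 eV ✓
Energy is conserved regardless of the path taken.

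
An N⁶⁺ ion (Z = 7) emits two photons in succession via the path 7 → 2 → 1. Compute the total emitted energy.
653.07 eV

The energy levels of N⁶⁺ are E_n = -13.6057 × 7² / n² eV.

First transition (7 → 2):
ΔE₁ = |E_2 - E_7|
ΔE₁ = |-166.66982500 - (-13.60570000)| = 153.06413 eV

Second transition (2 → 1):
ΔE₂ = |E_1 - E_2|
ΔE₂ = |-666.67930000 - (-166.66982500)| = 500.00948 eV

Total energy released:
E_total = ΔE₁ + ΔE₂ = 153.06413 + 500.00948 = 653.07 eV

Note: This equals the direct transition 7 → 1: 653.07 eV ✓
Energy is conserved regardless of the path taken.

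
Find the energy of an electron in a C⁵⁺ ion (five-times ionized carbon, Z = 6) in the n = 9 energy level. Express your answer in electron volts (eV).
-6.047 eV

The energy levels of a hydrogen-like atom are given by:
E_n = -13.6057 Z² / n² eV  (with Z = 6 for C⁵⁺)

For n = 9:
E_9 = -13.6057 × 6² / 9²
E_9 = -13.6057 × 36 / 81
E_9 = -6.047 eV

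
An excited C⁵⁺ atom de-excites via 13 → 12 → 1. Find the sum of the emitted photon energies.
486.907 eV

The energy levels of C⁵⁺ are E_n = -13.6057 × 6² / n² eV.

First transition (13 → 12):
ΔE₁ = |E_12 - E_13|
ΔE₁ = |-3.401425000 - (-2.898255621)| = 0.503169 eV

Second transition (12 → 1):
ΔE₂ = |E_1 - E_12|
ΔE₂ = |-489.805200000 - (-3.401425000)| = 486.403775 eV

Total energy released:
E_total = ΔE₁ + ΔE₂ = 0.503169 + 486.403775 = 486.907 eV

Note: This equals the direct transition 13 → 1: 486.907 eV ✓
Energy is conserved regardless of the path taken.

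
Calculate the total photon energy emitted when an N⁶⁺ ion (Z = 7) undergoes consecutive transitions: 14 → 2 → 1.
663.277875 eV

The energy levels of N⁶⁺ are E_n = -13.6057 × 7² / n² eV.

First transition (14 → 2):
ΔE₁ = |E_2 - E_14|
ΔE₁ = |-166.669825000000 - (-3.401425000000)| = 163.268400000 eV

Second transition (2 → 1):
ΔE₂ = |E_1 - E_2|
ΔE₂ = |-666.679300000000 - (-166.669825000000)| = 500.009475000 eV

Total energy released:
E_total = ΔE₁ + ΔE₂ = 163.268400000 + 500.009475000 = 663.277875 eV

Note: This equals the direct transition 14 → 1: 663.277875 eV ✓
Energy is conserved regardless of the path taken.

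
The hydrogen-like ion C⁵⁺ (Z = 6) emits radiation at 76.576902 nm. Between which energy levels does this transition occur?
n = 12 → n = 5

First, find the photon energy from the wavelength (hc = 1239.84 eV·nm):
E = hc/λ = 1239.84 eV·nm / 76.576902 nm = 16.190783 eV

The energy levels of C⁵⁺ satisfy E_n = -13.6057 × 6² / n² eV, so an emission n_i → n_f releases
ΔE = 13.6057 × 6² × (1/n_f² − 1/n_i²) eV.

Setting ΔE equal to the photon energy:
1/n_f² − 1/n_i² = 16.190783 / (13.6057 × 6²) = 0.033055556

Since 1/n_i² must be positive, we need 1/n_f² > 0.033055556, i.e. n_f ≤ 5. For each allowed n_f, solve n_i = (1/n_f² − 0.033055556)^(−1/2) and check whether it is a whole number:
  n_f = 1: 1/n_i² = 1.000000000 − 0.033055556 = 0.966944444 → n_i = 1.017  (not an integer) ✗
  n_f = 2: 1/n_i² = 0.250000000 − 0.033055556 = 0.216944444 → n_i = 2.147  (not an integer) ✗
  n_f = 3: 1/n_i² = 0.111111111 − 0.033055556 = 0.078055555 → n_i = 3.579  (not an integer) ✗
  n_f = 4: 1/n_i² = 0.062500000 − 0.033055556 = 0.029444444 → n_i = 5.828  (not an integer) ✗
  n_f = 5: 1/n_i² = 0.040000000 − 0.033055556 = 0.006944444 → n_i = 12.000  → integer, n_i = 12 ✓

Only n_f = 5 gives an integer upper level, n_i = 12.

The transition is from n = 12 to n = 5 (emission).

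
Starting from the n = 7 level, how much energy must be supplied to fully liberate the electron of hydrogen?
0.27767 eV

The ionization energy is the energy needed to remove the electron completely (n → ∞).

For hydrogen, E_n = -13.6057 eV / n².

At n = 7: E_7 = -13.6057 / 7² = -0.27766735 eV
At n = ∞: E_∞ = 0 eV

Ionization energy = E_∞ - E_7 = 0 - (-0.27766735) = 0.27766735 eV
Ionization energy ≈ 0.27767 eV

This is also called the binding energy of the electron in state n = 7.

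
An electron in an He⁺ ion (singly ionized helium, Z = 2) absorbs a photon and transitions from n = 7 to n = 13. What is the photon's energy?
0.7886 eV

The energy levels of a hydrogen-like atom are E_n = -13.6057 Z² eV / n².

Energy at n = 7: E_7 = -13.6057 × 2² / 7² = -1.1106694 eV
Energy at n = 13: E_13 = -13.6057 × 2² / 13² = -0.3220284 eV

The excitation energy is the difference:
ΔE = E_13 - E_7
ΔE = -0.3220284 - (-1.1106694)
ΔE = 0.7886 eV

Since this is positive, energy must be absorbed (photon absorption).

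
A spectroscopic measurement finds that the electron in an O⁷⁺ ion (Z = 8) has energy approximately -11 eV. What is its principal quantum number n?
n = 9

The exact energy levels follow E_n = -13.6057 Z² / n² eV with Z = 8.

The measured value (-11 eV) is reported to only 2 significant figures, so we must test candidate n values and see which one matches to that precision.

Candidate energies:
  n = 7:  E = -13.6057 × 8² / 7² = -17.77071 eV
  n = 8:  E = -13.6057 × 8² / 8² = -13.60570 eV
  n = 9:  E = -13.6057 × 8² / 9² = -10.75018 eV  ← matches
  n = 10:  E = -13.6057 × 8² / 10² = -8.70765 eV
  n = 11:  E = -13.6057 × 8² / 11² = -7.19640 eV

Checking against the measurement of -11 eV (2 sig figs), only n = 9 agrees:
E_9 = -10.75018 eV, which rounds to -11 eV ✓

Therefore n = 9.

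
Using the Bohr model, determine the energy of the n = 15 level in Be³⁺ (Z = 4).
-0.97 eV

For hydrogen-like ions, the energy levels scale with Z²:
E_n = -13.6057 Z² / n² eV

For Be³⁺ (Z = 4) at n = 15:
E_15 = -13.6057 × 4² / 15²
E_15 = -13.6057 × 16 / 225
E_15 = -217.6912 / 225
E_15 = -0.97 eV

The energy is 16 times more negative than hydrogen at the same n due to the stronger nuclear charge.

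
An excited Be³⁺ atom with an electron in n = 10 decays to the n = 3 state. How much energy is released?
22.011 eV

The energy levels are E_n = -13.6057 Z² eV / n².

Energy at n = 10: E_10 = -13.6057 × 4² / 10² = -2.176912 eV
Energy at n = 3: E_3 = -13.6057 × 4² / 3² = -24.187911 eV

For emission (electron falling to lower state), the photon energy is:
E_photon = E_10 - E_3 = |-2.176912 - (-24.187911)|
E_photon = 22.011 eV

This energy is carried away by the emitted photon.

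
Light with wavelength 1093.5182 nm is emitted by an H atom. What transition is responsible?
n = 6 → n = 3

First, find the photon energy from the wavelength (hc = 1239.84 eV·nm):
E = hc/λ = 1239.84 eV·nm / 1093.5182 nm = 1.1338083 eV

The energy levels of hydrogen satisfy E_n = -13.6057 / n² eV, so an emission n_i → n_f releases
ΔE = 13.6057 × (1/n_f² − 1/n_i²) eV.

Setting ΔE equal to the photon energy:
1/n_f² − 1/n_i² = 1.1338083 / 13.6057 = 0.083333331

Since 1/n_i² must be positive, we need 1/n_f² > 0.083333331, i.e. n_f ≤ 3. For each allowed n_f, solve n_i = (1/n_f² − 0.083333331)^(−1/2) and check whether it is a whole number:
  n_f = 1: 1/n_i² = 1.000000000 − 0.083333331 = 0.916666669 → n_i = 1.044  (not an integer) ✗
  n_f = 2: 1/n_i² = 0.250000000 − 0.083333331 = 0.166666669 → n_i = 2.449  (not an integer) ✗
  n_f = 3: 1/n_i² = 0.111111111 − 0.083333331 = 0.027777780 → n_i = 6.000  → integer, n_i = 6 ✓

Only n_f = 3 gives an integer upper level, n_i = 6.

The transition is from n = 6 to n = 3 (emission).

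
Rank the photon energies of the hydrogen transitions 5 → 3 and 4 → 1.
4 → 1

Calculate the energy for each transition:

Transition 5 → 3:
ΔE₁ = |E_3 - E_5| = |-13.6057/3² - (-13.6057/5²)|
ΔE₁ = |-1.51174444444 - (-0.54422800000)| = 0.96751644 eV

Transition 4 → 1:
ΔE₂ = |E_1 - E_4| = |-13.6057/1² - (-13.6057/4²)|
ΔE₂ = |-13.60570000000 - (-0.85035625000)| = 12.75534375 eV

Since 12.75534375 eV > 0.96751644 eV, the transition 4 → 1 emits the more energetic photon.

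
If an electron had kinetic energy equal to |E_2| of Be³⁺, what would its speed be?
4.375e+06 m/s (or 1.459% of c)

The binding energy at n = 2 for Be³⁺ is:
E_2 = -13.6057 × 4²/2² = -54.42280 eV
|E_2| = 54.42280 eV

Convert to Joules:
KE = 54.42280 eV × (1.602177 × 10⁻¹⁹ J/eV) = 8.71950e-18 J

Using KE = ½mv²:
v = √(2·KE/m_e)
v = √(2 × 8.71950e-18 J / 9.10938 × 10⁻³¹ kg)
v = 4.375e+06 m/s

This is approximately 1.459% the speed of light.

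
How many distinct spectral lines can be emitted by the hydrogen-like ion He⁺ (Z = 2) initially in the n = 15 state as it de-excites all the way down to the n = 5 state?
55

The electron can occupy levels n = 5, 6, ..., 15 during de-excitation — that is m = 15 - 5 + 1 = 11 distinct levels.

The number of distinct spectral lines equals the number of ways to choose 2 of these m levels (each pair gives one possible emission transition):

Number of lines = m(m-1)/2 = 11×10/2 = 55

These correspond to all possible transitions between the 11 levels:
15 → 14, 15 → 13, 15 → 12, 15 → 11, 15 → 10, 15 → 9, 15 → 8, 15 → 7...

Each transition produces a photon with a unique energy (and thus wavelength). This count does not depend on Z.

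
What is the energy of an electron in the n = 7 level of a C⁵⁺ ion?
-9.996024 eV

For hydrogen-like ions, the energy levels scale with Z²:
E_n = -13.6057 Z² / n² eV

For C⁵⁺ (Z = 6) at n = 7:
E_7 = -13.6057 × 6² / 7²
E_7 = -13.6057 × 36 / 49
E_7 = -489.8052 / 49
E_7 = -9.996024 eV

The energy is 36 times more negative than hydrogen at the same n due to the stronger nuclear charge.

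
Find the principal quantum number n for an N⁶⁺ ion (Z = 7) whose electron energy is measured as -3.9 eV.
n = 13

The exact energy levels follow E_n = -13.6057 Z² / n² eV with Z = 7.

The measured value (-3.9 eV) is reported to only 2 significant figures, so we must test candidate n values and see which one matches to that precision.

Candidate energies:
  n = 11:  E = -13.6057 × 7² / 11² = -5.509746 eV
  n = 12:  E = -13.6057 × 7² / 12² = -4.629717 eV
  n = 13:  E = -13.6057 × 7² / 13² = -3.944848 eV  ← matches
  n = 14:  E = -13.6057 × 7² / 14² = -3.401425 eV
  n = 15:  E = -13.6057 × 7² / 15² = -2.963019 eV

Checking against the measurement of -3.9 eV (2 sig figs), only n = 13 agrees:
E_13 = -3.944848 eV, which rounds to -3.9 eV ✓

Therefore n = 13.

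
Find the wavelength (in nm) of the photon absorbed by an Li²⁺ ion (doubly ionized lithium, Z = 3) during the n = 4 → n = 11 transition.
186.68881 nm

First, find the transition energy using E_n = -13.6057 Z² / n² eV:
E_4 = -13.6057 × 3² / 4² = -7.653206250 eV
E_11 = -13.6057 × 3² / 11² = -1.011994215 eV

Photon energy: |ΔE| = |E_11 - E_4| = 6.641212035 eV

Convert to wavelength using E = hc/λ with hc = 1239.84 eV·nm:
λ = hc/E = 1239.84 eV·nm / 6.641212035 eV
λ = 186.68881 nm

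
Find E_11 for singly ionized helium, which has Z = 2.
-0.45 eV

For hydrogen-like ions, the energy levels scale with Z²:
E_n = -13.6057 Z² / n² eV

For He⁺ (Z = 2) at n = 11:
E_11 = -13.6057 × 2² / 11²
E_11 = -13.6057 × 4 / 121
E_11 = -54.4228 / 121
E_11 = -0.45 eV

The energy is 4 times more negative than hydrogen at the same n due to the stronger nuclear charge.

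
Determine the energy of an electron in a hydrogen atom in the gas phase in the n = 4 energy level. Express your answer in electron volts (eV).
-0.850356 eV

The energy levels of a hydrogen-like atom are given by:
E_n = -13.6057 eV / n²

For n = 4:
E_4 = -13.6057 eV / 4²
E_4 = -13.6057 eV / 16
E_4 = -0.850356 eV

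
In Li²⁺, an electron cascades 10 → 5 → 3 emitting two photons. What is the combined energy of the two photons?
12.381 eV

The energy levels of Li²⁺ are E_n = -13.6057 × 3² / n² eV.

First transition (10 → 5):
ΔE₁ = |E_5 - E_10|
ΔE₁ = |-4.898052000 - (-1.224513000)| = 3.673539 eV

Second transition (5 → 3):
ΔE₂ = |E_3 - E_5|
ΔE₂ = |-13.605700000 - (-4.898052000)| = 8.707648 eV

Total energy released:
E_total = ΔE₁ + ΔE₂ = 3.673539 + 8.707648 = 12.381 eV

Note: This equals the direct transition 10 → 3: 12.381 eV ✓
Energy is conserved regardless of the path taken.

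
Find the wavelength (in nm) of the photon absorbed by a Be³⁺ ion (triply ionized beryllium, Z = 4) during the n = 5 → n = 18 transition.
154.290 nm

First, find the transition energy using E_n = -13.6057 Z² / n² eV:
E_5 = -13.6057 × 4² / 5² = -8.7076480 eV
E_18 = -13.6057 × 4² / 18² = -0.6718864 eV

Photon energy: |ΔE| = |E_18 - E_5| = 8.0357616 eV

Convert to wavelength using E = hc/λ with hc = 1239.84 eV·nm:
λ = hc/E = 1239.84 eV·nm / 8.0357616 eV
λ = 154.290 nm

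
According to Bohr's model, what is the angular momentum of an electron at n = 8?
8.4366e-34 J·s (or 8ℏ)

In the Bohr model, angular momentum is quantized:
L = nℏ

where ℏ = h/(2π) = 1.054572e-34 J·s

For n = 8:
L = 8 × 1.054572e-34 J·s
L = 8.4366e-34 J·s

This can also be written as L = 8ℏ.
The angular momentum is an integer multiple of the reduced Planck constant.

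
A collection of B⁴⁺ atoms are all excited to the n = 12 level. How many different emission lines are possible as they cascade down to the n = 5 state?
28

The electron can occupy levels n = 5, 6, ..., 12 during de-excitation — that is m = 12 - 5 + 1 = 8 distinct levels.

The number of distinct spectral lines equals the number of ways to choose 2 of these m levels (each pair gives one possible emission transition):

Number of lines = m(m-1)/2 = 8×7/2 = 28

These correspond to all possible transitions between the 8 levels:
12 → 11, 12 → 10, 12 → 9, 12 → 8, 12 → 7, 12 → 6, 12 → 5, 11 → 10...

Each transition produces a photon with a unique energy (and thus wavelength). This count does not depend on Z.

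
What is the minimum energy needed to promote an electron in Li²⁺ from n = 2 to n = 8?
28.70 eV

The energy levels of a hydrogen-like atom are E_n = -13.6057 Z² eV / n².

Energy at n = 2: E_2 = -13.6057 × 3² / 2² = -30.61283 eV
Energy at n = 8: E_8 = -13.6057 × 3² / 8² = -1.91330 eV

The excitation energy is the difference:
ΔE = E_8 - E_2
ΔE = -1.91330 - (-30.61283)
ΔE = 28.70 eV

Since this is positive, energy must be absorbed (photon absorption).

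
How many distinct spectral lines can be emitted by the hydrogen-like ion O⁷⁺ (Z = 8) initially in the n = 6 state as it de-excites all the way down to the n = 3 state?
6

The electron can occupy levels n = 3, 4, ..., 6 during de-excitation — that is m = 6 - 3 + 1 = 4 distinct levels.

The number of distinct spectral lines equals the number of ways to choose 2 of these m levels (each pair gives one possible emission transition):

Number of lines = m(m-1)/2 = 4×3/2 = 6

These correspond to all possible transitions between the 4 levels:
6 → 5, 6 → 4, 6 → 3, 5 → 4, 5 → 3, 4 → 3

Each transition produces a photon with a unique energy (and thus wavelength). This count does not depend on Z.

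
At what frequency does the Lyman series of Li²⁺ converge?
2.9609e+16 Hz

The series limit corresponds to the transition from n = ∞ to n = 1.
This is the highest energy (shortest wavelength) transition in the Lyman series.

E_∞ = 0 eV
E_1 = -13.6057 × 3² / 1² = -122.45130 eV

Energy at series limit:
ΔE = E_∞ - E_1 = 0 - (-122.45130) = 122.45130 eV
E = 122.45130 eV × (1.602177 × 10⁻¹⁹ J/eV) = 1.961887e-17 J
f = E/h = 1.961887e-17 J / (6.62607 × 10⁻³⁴ J·s) = 2.9609e+16 Hz

This energy equals the ionization energy from the n = 1 state of Li²⁺.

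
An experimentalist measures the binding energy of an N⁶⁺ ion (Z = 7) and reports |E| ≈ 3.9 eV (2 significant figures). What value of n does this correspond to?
n = 13

The exact energy levels follow E_n = -13.6057 Z² / n² eV with Z = 7.

The measured value (-3.9 eV) is reported to only 2 significant figures, so we must test candidate n values and see which one matches to that precision.

Candidate energies:
  n = 11:  E = -13.6057 × 7² / 11² = -5.50975 eV
  n = 12:  E = -13.6057 × 7² / 12² = -4.62972 eV
  n = 13:  E = -13.6057 × 7² / 13² = -3.94485 eV  ← matches
  n = 14:  E = -13.6057 × 7² / 14² = -3.40143 eV
  n = 15:  E = -13.6057 × 7² / 15² = -2.96302 eV

Checking against the measurement of -3.9 eV (2 sig figs), only n = 13 agrees:
E_13 = -3.94485 eV, which rounds to -3.9 eV ✓

Therefore n = 13.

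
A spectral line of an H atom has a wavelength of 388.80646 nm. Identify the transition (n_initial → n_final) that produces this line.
n = 8 → n = 2

First, find the photon energy from the wavelength (hc = 1239.84 eV·nm):
E = hc/λ = 1239.84 eV·nm / 388.80646 nm = 3.1888359 eV

The energy levels of hydrogen satisfy E_n = -13.6057 / n² eV, so an emission n_i → n_f releases
ΔE = 13.6057 × (1/n_f² − 1/n_i²) eV.

Setting ΔE equal to the photon energy:
1/n_f² − 1/n_i² = 3.1888359 / 13.6057 = 0.23437500

Since 1/n_i² must be positive, we need 1/n_f² > 0.23437500, i.e. n_f ≤ 2. For each allowed n_f, solve n_i = (1/n_f² − 0.23437500)^(−1/2) and check whether it is a whole number:
  n_f = 1: 1/n_i² = 1.00000000 − 0.23437500 = 0.76562500 → n_i = 1.143  (not an integer) ✗
  n_f = 2: 1/n_i² = 0.25000000 − 0.23437500 = 0.01562500 → n_i = 8.000  → integer, n_i = 8 ✓

Only n_f = 2 gives an integer upper level, n_i = 8.

The transition is from n = 8 to n = 2 (emission).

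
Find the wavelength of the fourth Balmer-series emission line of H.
410.069 nm

The lines of a series are numbered from the longest wavelength (smallest ΔE) outward; the fourth line is the transition from n = n_f + 4 to n_f.
The Balmer series has all transitions ending at n_f = 2.

For H, the fourth line (δ-line) is the jump from n = 6 to n = 2:
E_6 = -13.6057 / 6² = -0.3779361 eV
E_2 = -13.6057 / 2² = -3.4014250 eV
ΔE = E_6 - E_2 = 3.0234889 eV

λ = hc/E = 1239.84 eV·nm / 3.0234889 eV
λ = 410.069 nm

This is the δ-line of the Balmer series in H.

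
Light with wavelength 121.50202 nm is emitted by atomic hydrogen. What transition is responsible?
n = 2 → n = 1

First, find the photon energy from the wavelength (hc = 1239.84 eV·nm):
E = hc/λ = 1239.84 eV·nm / 121.50202 nm = 10.204275 eV

The energy levels of hydrogen satisfy E_n = -13.6057 / n² eV, so an emission n_i → n_f releases
ΔE = 13.6057 × (1/n_f² − 1/n_i²) eV.

Setting ΔE equal to the photon energy:
1/n_f² − 1/n_i² = 10.204275 / 13.6057 = 0.75000000

Since 1/n_i² must be positive, we need 1/n_f² > 0.75000000, i.e. n_f ≤ 1. For each allowed n_f, solve n_i = (1/n_f² − 0.75000000)^(−1/2) and check whether it is a whole number:
  n_f = 1: 1/n_i² = 1.00000000 − 0.75000000 = 0.25000000 → n_i = 2.000  → integer, n_i = 2 ✓

Only n_f = 1 gives an integer upper level, n_i = 2.

The transition is from n = 2 to n = 1 (emission).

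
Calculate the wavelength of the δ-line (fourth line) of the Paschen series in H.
1004.66981 nm

The lines of a series are numbered from the longest wavelength (smallest ΔE) outward; the fourth line is the transition from n = n_f + 4 to n_f.
The Paschen series has all transitions ending at n_f = 3.

For H, the fourth line (δ-line) is the jump from n = 7 to n = 3:
E_7 = -13.6057 / 7² = -0.2776673469 eV
E_3 = -13.6057 / 3² = -1.5117444444 eV
ΔE = E_7 - E_3 = 1.2340770975 eV

λ = hc/E = 1239.84 eV·nm / 1.2340770975 eV
λ = 1004.66981 nm

This is the δ-line of the Paschen series in H.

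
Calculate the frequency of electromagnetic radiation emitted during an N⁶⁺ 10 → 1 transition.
1.60e+17 Hz

First, find the transition energy:
E_10 = -13.6057 × 7² / 10² = -6.6668 eV
E_1 = -13.6057 × 7² / 1² = -666.6793 eV
|ΔE| = |E_1 - E_10| = 660.0125 eV

Convert to Joules: E = 660.0125 eV × (1.602177 × 10⁻¹⁹ J/eV) = 1.0575e-16 J

Using E = hf:
f = E/h = 1.0575e-16 J / (6.62607 × 10⁻³⁴ J·s)
f = 1.60e+17 Hz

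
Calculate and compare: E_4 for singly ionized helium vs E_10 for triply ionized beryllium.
He⁺ at n = 4 (E = -3.4014 eV)

Using E_n = -13.6057 Z² / n² eV:

He⁺ (Z = 2) at n = 4:
E = -13.6057 × 2² / 4² = -13.6057 × 4 / 16 = -3.4014250 eV

Be³⁺ (Z = 4) at n = 10:
E = -13.6057 × 4² / 10² = -13.6057 × 16 / 100 = -2.1769120 eV

Since -3.4014250 eV < -2.1769120 eV,
He⁺ at n = 4 is more tightly bound (requires more energy to ionize).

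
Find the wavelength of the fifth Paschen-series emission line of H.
954.34 nm

The lines of a series are numbered from the longest wavelength (smallest ΔE) outward; the fifth line is the transition from n = n_f + 5 to n_f.
The Paschen series has all transitions ending at n_f = 3.

For H, the fifth line (ε-line) is the jump from n = 8 to n = 3:
E_8 = -13.6057 / 8² = -0.212589 eV
E_3 = -13.6057 / 3² = -1.511744 eV
ΔE = E_8 - E_3 = 1.299155 eV

λ = hc/E = 1239.84 eV·nm / 1.299155 eV
λ = 954.34 nm

This is the ε-line of the Paschen series in H.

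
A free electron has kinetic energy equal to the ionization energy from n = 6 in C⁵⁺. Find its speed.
2.18769e+06 m/s (or 0.730% of c)

The binding energy at n = 6 for C⁵⁺ is:
E_6 = -13.6057 × 6²/6² = -13.6057000 eV
|E_6| = 13.6057000 eV

Convert to Joules:
KE = 13.6057000 eV × (1.602177 × 10⁻¹⁹ J/eV) = 2.1798740e-18 J

Using KE = ½mv²:
v = √(2·KE/m_e)
v = √(2 × 2.1798740e-18 J / 9.10938 × 10⁻³¹ kg)
v = 2.18769e+06 m/s

This is approximately 0.730% the speed of light.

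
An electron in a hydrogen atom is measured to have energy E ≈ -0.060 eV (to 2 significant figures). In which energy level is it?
n = 15

The exact energy levels follow E_n = -13.6057 eV / n².

The measured value (-0.060 eV) is reported to only 2 significant figures, so we must test candidate n values and see which one matches to that precision.

Candidate energies:
  n = 13:  E = -13.6057/13² = -0.080507 eV
  n = 14:  E = -13.6057/14² = -0.069417 eV
  n = 15:  E = -13.6057/15² = -0.060470 eV  ← matches
  n = 16:  E = -13.6057/16² = -0.053147 eV
  n = 17:  E = -13.6057/17² = -0.047079 eV

Checking against the measurement of -0.060 eV (2 sig figs), only n = 15 agrees:
E_15 = -0.060470 eV, which rounds to -0.060 eV ✓

Therefore n = 15.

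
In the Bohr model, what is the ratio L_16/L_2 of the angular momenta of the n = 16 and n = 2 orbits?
8.000

In the Bohr model, L_n = nℏ, so the ratio is purely the ratio of quantum numbers:

L_16/L_2 = 16ℏ / 2ℏ = 16/2 = 8.000

The angular momentum scales linearly with n.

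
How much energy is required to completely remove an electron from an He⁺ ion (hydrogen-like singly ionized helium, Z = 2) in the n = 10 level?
0.544 eV

The ionization energy is the energy needed to remove the electron completely (n → ∞).

For a hydrogen-like ion with Z = 2, E_n = -13.6057 Z² / n² eV.

At n = 10: E_10 = -13.6057 × 2² / 10² = -0.544228 eV
At n = ∞: E_∞ = 0 eV

Ionization energy = E_∞ - E_10 = 0 - (-0.544228) = 0.544228 eV
Ionization energy ≈ 0.544 eV

This is also called the binding energy of the electron in state n = 10.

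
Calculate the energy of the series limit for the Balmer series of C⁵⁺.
122.45 eV

The series limit corresponds to the transition from n = ∞ to n = 2.
This is the highest energy (shortest wavelength) transition in the Balmer series.

E_∞ = 0 eV
E_2 = -13.6057 × 6² / 2² = -122.45 eV

Energy at series limit:
ΔE = E_∞ - E_2 = 0 - (-122.45) = 122.45 eV

This energy equals the ionization energy from the n = 2 state of C⁵⁺.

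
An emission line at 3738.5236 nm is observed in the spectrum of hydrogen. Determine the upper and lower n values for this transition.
n = 8 → n = 5

First, find the photon energy from the wavelength (hc = 1239.84 eV·nm):
E = hc/λ = 1239.84 eV·nm / 3738.5236 nm = 0.33163894 eV

The energy levels of hydrogen satisfy E_n = -13.6057 / n² eV, so an emission n_i → n_f releases
ΔE = 13.6057 × (1/n_f² − 1/n_i²) eV.

Setting ΔE equal to the photon energy:
1/n_f² − 1/n_i² = 0.33163894 / 13.6057 = 0.024375000

Since 1/n_i² must be positive, we need 1/n_f² > 0.024375000, i.e. n_f ≤ 6. For each allowed n_f, solve n_i = (1/n_f² − 0.024375000)^(−1/2) and check whether it is a whole number:
  n_f = 1: 1/n_i² = 1.000000000 − 0.024375000 = 0.975625000 → n_i = 1.012  (not an integer) ✗
  n_f = 2: 1/n_i² = 0.250000000 − 0.024375000 = 0.225625000 → n_i = 2.105  (not an integer) ✗
  n_f = 3: 1/n_i² = 0.111111111 − 0.024375000 = 0.086736111 → n_i = 3.395  (not an integer) ✗
  n_f = 4: 1/n_i² = 0.062500000 − 0.024375000 = 0.038125000 → n_i = 5.121  (not an integer) ✗
  n_f = 5: 1/n_i² = 0.040000000 − 0.024375000 = 0.015625000 → n_i = 8.000  → integer, n_i = 8 ✓
  n_f = 6: 1/n_i² = 0.027777778 − 0.024375000 = 0.003402778 → n_i = 17.143  (not an integer) ✗

Only n_f = 5 gives an integer upper level, n_i = 8.

The transition is from n = 8 to n = 5 (emission).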